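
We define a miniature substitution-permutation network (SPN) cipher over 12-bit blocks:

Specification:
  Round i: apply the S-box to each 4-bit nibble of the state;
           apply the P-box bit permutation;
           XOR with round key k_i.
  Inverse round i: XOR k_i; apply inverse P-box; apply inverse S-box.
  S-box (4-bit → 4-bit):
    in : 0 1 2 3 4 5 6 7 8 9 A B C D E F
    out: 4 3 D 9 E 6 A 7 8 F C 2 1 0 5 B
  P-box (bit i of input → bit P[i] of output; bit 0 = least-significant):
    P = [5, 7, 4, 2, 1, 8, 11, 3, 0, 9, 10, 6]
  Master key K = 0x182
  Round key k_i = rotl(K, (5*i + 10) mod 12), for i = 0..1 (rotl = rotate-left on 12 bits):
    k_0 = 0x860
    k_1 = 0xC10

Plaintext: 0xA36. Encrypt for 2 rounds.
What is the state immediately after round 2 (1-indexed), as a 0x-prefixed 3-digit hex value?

s_0 = plaintext = 0xA36
s_1 = Round(s_0, k_0) = 0xCAE
s_2 = Round(s_1, k_1) = 0x429

0x429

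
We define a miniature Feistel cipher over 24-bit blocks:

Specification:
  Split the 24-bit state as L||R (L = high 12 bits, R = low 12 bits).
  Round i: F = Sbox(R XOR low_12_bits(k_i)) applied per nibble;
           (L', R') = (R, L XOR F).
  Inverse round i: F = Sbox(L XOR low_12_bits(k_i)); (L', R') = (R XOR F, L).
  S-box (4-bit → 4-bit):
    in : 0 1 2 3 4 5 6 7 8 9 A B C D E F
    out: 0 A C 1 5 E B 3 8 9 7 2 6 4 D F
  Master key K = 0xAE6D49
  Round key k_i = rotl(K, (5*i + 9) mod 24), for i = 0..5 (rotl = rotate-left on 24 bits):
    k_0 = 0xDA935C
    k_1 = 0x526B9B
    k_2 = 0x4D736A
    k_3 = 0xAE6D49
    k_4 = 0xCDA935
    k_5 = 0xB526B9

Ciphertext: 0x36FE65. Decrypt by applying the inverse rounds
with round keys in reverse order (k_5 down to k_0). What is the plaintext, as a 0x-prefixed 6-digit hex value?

0xD7D9BD

s_0 = ciphertext = 0x36FE65
s_1 = InvRound(s_0, k_5) = 0x02E36F
s_2 = InvRound(s_1, k_4) = 0xACD02E
s_3 = InvRound(s_2, k_3) = 0x3ABACD
s_4 = InvRound(s_3, k_2) = 0xAA73AB
s_5 = InvRound(s_4, k_1) = 0x9BDAA7
s_6 = InvRound(s_5, k_0) = 0xD7D9BD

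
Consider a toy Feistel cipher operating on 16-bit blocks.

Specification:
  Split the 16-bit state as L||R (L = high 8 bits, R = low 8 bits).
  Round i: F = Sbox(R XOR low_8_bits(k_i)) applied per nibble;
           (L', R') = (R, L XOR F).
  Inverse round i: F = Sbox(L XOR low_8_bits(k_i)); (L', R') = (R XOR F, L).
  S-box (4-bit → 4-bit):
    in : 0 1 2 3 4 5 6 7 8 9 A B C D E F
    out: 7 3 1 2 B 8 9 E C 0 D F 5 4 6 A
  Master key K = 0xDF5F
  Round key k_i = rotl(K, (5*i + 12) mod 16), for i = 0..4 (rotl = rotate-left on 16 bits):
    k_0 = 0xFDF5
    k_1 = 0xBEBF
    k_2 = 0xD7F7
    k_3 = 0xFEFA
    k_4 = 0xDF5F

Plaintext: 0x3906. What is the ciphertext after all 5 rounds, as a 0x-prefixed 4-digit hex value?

0x68D8

s_0 = plaintext = 0x3906
s_1 = Round(s_0, k_0) = 0x069B
s_2 = Round(s_1, k_1) = 0x9B1D
s_3 = Round(s_2, k_2) = 0x1DF6
s_4 = Round(s_3, k_3) = 0xF668
s_5 = Round(s_4, k_4) = 0x68D8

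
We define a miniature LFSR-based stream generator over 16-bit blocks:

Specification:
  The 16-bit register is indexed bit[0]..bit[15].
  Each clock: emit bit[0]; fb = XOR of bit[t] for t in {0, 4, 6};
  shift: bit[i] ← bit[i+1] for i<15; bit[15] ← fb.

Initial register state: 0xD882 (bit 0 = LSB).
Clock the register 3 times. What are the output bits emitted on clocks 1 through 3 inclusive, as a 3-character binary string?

reg_0 = 0xD882
clock 1: out=0, reg = 0x6C41
clock 2: out=1, reg = 0x3620
clock 3: out=0, reg = 0x1B10

010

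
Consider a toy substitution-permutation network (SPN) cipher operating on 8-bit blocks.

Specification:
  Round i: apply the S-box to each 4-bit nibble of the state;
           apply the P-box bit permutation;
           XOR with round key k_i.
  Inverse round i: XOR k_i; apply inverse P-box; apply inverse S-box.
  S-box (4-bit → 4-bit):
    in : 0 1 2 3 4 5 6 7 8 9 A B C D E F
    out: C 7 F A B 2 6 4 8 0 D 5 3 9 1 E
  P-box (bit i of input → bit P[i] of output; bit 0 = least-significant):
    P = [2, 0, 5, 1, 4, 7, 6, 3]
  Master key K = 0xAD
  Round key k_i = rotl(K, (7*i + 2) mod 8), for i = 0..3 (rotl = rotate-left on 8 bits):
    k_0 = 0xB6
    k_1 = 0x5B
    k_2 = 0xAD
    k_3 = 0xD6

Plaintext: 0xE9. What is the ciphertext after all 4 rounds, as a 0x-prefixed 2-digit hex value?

0x71

s_0 = plaintext = 0xE9
s_1 = Round(s_0, k_0) = 0xA6
s_2 = Round(s_1, k_1) = 0x22
s_3 = Round(s_2, k_2) = 0x52
s_4 = Round(s_3, k_3) = 0x71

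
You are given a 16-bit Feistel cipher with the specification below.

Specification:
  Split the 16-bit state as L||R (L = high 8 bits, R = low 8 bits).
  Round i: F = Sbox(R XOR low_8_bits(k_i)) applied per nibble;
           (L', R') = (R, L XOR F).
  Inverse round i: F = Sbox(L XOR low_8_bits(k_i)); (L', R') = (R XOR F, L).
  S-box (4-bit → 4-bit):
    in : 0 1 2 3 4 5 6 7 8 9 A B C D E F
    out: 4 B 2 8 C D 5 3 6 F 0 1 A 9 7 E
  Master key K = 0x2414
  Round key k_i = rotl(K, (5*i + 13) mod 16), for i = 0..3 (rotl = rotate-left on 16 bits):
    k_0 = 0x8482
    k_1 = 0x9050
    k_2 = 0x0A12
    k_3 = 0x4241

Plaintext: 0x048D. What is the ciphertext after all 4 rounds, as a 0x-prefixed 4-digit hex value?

s_0 = plaintext = 0x048D
s_1 = Round(s_0, k_0) = 0x8D4A
s_2 = Round(s_1, k_1) = 0x4A3D
s_3 = Round(s_2, k_2) = 0x3D64
s_4 = Round(s_3, k_3) = 0x6410

0x6410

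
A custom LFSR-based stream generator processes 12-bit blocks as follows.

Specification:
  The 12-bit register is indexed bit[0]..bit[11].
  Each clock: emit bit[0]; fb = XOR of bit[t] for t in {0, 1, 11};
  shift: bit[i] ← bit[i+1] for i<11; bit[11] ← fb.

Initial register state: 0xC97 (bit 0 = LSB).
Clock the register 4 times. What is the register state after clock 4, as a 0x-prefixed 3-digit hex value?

reg_0 = 0xC97
clock 1: out=1, reg = 0xE4B
clock 2: out=1, reg = 0xF25
clock 3: out=1, reg = 0x792
clock 4: out=0, reg = 0xBC9

0xBC9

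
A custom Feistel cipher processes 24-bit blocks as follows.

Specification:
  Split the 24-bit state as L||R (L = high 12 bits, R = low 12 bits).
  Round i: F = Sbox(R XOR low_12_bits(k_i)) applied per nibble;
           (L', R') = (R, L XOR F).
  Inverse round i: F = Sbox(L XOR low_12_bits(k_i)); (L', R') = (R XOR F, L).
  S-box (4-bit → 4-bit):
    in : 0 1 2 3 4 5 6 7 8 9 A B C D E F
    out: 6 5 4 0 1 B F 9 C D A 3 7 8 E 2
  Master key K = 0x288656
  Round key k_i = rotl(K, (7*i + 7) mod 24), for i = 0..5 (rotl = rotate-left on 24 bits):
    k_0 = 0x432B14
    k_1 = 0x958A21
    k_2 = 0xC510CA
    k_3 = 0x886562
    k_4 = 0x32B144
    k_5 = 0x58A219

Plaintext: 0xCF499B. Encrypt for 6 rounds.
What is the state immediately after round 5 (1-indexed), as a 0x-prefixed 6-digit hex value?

s_0 = plaintext = 0xCF499B
s_1 = Round(s_0, k_0) = 0x99B836
s_2 = Round(s_1, k_1) = 0x836DC2
s_3 = Round(s_2, k_2) = 0xDC205A
s_4 = Round(s_3, k_3) = 0x05A6CE
s_5 = Round(s_4, k_4) = 0x6CE990
s_6 = Round(s_5, k_5) = 0x990503

0x6CE990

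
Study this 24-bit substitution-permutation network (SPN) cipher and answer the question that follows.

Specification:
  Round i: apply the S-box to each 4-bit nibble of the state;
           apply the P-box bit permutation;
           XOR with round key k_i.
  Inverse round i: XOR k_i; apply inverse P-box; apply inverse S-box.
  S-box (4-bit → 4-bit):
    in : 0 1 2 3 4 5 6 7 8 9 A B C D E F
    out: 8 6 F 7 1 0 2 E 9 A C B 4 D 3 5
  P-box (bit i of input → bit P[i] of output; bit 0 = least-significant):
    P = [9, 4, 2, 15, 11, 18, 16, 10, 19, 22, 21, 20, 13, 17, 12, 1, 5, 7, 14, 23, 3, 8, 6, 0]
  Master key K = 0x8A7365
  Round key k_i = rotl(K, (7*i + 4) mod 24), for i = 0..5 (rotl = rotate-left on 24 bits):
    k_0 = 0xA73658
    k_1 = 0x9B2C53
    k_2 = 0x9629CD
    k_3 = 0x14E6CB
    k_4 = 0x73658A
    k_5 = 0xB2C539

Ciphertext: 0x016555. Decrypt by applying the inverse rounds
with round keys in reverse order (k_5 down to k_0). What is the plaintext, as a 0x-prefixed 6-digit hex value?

s_0 = ciphertext = 0x016555
s_1 = InvRound(s_0, k_5) = 0xF8EACA
s_2 = InvRound(s_1, k_4) = 0x1064D8
s_3 = InvRound(s_2, k_3) = 0x05056B
s_4 = InvRound(s_3, k_2) = 0x5BB0DC
s_5 = InvRound(s_4, k_1) = 0x89A68A
s_6 = InvRound(s_5, k_0) = 0xC67F69

0xC67F69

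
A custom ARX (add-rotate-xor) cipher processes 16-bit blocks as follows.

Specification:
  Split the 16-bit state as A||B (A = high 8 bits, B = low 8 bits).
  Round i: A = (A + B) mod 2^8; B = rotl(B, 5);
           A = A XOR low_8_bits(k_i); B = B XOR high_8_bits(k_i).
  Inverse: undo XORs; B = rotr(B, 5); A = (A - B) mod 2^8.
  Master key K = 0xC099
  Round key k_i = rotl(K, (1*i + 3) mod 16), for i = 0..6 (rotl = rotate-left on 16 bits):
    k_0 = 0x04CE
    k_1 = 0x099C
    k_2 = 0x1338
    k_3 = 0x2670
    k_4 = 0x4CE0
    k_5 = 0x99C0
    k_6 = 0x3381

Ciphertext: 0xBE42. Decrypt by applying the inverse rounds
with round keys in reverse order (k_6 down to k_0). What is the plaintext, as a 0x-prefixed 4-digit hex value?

0xA148

s_0 = ciphertext = 0xBE42
s_1 = InvRound(s_0, k_6) = 0xB48B
s_2 = InvRound(s_1, k_5) = 0xE490
s_3 = InvRound(s_2, k_4) = 0x1EE6
s_4 = InvRound(s_3, k_3) = 0x6806
s_5 = InvRound(s_4, k_2) = 0xA8A8
s_6 = InvRound(s_5, k_1) = 0x270D
s_7 = InvRound(s_6, k_0) = 0xA148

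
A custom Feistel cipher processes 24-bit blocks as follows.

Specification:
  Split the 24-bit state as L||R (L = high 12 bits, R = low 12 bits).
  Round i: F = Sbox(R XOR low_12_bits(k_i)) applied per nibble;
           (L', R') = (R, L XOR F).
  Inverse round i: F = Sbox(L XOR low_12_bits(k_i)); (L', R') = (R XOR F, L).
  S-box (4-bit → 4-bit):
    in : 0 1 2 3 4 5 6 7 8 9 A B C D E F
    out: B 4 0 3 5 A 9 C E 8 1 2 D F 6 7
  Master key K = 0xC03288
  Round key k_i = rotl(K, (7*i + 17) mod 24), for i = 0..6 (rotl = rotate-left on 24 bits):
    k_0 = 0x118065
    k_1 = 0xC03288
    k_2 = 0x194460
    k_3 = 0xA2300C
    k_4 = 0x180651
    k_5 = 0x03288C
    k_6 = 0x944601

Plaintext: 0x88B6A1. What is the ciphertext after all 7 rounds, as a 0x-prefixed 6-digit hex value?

s_0 = plaintext = 0x88B6A1
s_1 = Round(s_0, k_0) = 0x6A115E
s_2 = Round(s_1, k_1) = 0x15E558
s_3 = Round(s_2, k_2) = 0x558560
s_4 = Round(s_3, k_3) = 0x560FC5
s_5 = Round(s_4, k_4) = 0xFC5DE5
s_6 = Round(s_5, k_5) = 0xDE555D
s_7 = Round(s_6, k_6) = 0x55DE48

0x55DE48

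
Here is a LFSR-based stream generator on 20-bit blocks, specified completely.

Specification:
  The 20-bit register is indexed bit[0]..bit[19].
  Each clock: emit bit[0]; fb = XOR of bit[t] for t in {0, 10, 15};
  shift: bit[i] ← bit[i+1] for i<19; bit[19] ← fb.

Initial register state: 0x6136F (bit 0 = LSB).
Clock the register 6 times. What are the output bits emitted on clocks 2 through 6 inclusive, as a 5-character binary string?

11101

reg_0 = 0x6136F
clock 1: out=1, reg = 0xB09B7
clock 2: out=1, reg = 0xD84DB
clock 3: out=1, reg = 0xEC26D
clock 4: out=1, reg = 0x76136
clock 5: out=0, reg = 0x3B09B
clock 6: out=1, reg = 0x1D84D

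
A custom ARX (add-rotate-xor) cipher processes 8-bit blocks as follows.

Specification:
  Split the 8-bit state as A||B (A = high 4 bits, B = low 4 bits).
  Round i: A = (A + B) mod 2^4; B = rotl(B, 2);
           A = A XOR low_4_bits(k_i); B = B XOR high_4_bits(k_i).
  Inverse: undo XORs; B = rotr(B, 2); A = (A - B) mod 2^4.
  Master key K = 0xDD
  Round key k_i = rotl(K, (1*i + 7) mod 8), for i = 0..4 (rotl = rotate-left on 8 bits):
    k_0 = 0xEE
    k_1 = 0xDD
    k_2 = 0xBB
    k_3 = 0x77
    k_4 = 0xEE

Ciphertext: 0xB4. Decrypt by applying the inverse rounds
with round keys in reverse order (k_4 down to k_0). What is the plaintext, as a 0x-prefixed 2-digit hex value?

s_0 = ciphertext = 0xB4
s_1 = InvRound(s_0, k_4) = 0xBA
s_2 = InvRound(s_1, k_3) = 0x57
s_3 = InvRound(s_2, k_2) = 0xB3
s_4 = InvRound(s_3, k_1) = 0xBB
s_5 = InvRound(s_4, k_0) = 0x05

0x05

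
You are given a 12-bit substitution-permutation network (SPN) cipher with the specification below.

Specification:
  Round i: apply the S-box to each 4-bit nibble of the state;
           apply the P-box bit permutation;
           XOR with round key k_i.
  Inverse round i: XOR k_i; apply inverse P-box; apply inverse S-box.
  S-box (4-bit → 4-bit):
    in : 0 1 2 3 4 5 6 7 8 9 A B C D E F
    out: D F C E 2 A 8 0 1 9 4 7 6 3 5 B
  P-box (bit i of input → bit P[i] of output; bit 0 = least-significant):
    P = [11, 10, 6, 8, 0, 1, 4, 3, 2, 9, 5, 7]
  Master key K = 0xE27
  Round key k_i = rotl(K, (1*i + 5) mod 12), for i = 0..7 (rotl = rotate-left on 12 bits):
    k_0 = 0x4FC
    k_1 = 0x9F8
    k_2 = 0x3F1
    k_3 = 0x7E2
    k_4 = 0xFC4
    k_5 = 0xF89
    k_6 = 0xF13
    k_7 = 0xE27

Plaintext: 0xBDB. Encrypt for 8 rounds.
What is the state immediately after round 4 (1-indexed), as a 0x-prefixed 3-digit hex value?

s_0 = plaintext = 0xBDB
s_1 = Round(s_0, k_0) = 0xA9B
s_2 = Round(s_1, k_1) = 0x591
s_3 = Round(s_2, k_2) = 0xC38
s_4 = Round(s_3, k_3) = 0xDD8
s_5 = Round(s_4, k_4) = 0x5C3
s_6 = Round(s_5, k_5) = 0x85B
s_7 = Round(s_6, k_6) = 0x35D
s_8 = Round(s_7, k_7) = 0x08D

0xDD8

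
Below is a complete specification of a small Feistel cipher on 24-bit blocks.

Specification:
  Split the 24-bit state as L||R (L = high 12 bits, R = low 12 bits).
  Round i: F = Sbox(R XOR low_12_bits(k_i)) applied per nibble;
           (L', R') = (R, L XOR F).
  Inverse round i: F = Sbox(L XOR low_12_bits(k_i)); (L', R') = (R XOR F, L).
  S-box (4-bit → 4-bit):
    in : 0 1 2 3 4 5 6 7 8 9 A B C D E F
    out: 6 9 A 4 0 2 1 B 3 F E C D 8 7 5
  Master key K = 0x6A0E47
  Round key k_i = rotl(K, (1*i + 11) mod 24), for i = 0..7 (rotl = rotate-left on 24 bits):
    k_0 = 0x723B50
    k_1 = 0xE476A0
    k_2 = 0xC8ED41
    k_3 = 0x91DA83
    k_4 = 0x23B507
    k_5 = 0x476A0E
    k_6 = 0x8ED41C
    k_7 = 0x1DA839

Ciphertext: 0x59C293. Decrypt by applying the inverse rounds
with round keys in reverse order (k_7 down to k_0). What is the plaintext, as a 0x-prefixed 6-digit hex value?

0xADF869

s_0 = ciphertext = 0x59C293
s_1 = InvRound(s_0, k_7) = 0xA7159C
s_2 = InvRound(s_1, k_6) = 0x284A71
s_3 = InvRound(s_2, k_5) = 0x94F284
s_4 = InvRound(s_3, k_4) = 0xF8794F
s_5 = InvRound(s_4, k_3) = 0xB2FF87
s_6 = InvRound(s_5, k_2) = 0xE90B2F
s_7 = InvRound(s_6, k_1) = 0x869E90
s_8 = InvRound(s_7, k_0) = 0xADF869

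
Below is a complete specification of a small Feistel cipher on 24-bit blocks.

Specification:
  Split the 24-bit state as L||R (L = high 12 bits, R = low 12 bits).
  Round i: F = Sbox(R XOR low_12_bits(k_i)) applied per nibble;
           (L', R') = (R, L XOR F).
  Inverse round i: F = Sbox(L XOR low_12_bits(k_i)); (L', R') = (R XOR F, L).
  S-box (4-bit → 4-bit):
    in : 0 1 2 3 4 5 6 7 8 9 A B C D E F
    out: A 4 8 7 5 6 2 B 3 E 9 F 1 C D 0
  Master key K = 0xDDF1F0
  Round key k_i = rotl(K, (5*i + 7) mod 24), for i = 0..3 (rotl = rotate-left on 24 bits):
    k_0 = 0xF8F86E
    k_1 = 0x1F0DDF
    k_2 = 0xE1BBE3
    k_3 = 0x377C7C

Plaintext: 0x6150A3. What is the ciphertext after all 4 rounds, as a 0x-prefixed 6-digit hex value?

s_0 = plaintext = 0x6150A3
s_1 = Round(s_0, k_0) = 0x0A3509
s_2 = Round(s_1, k_1) = 0x509361
s_3 = Round(s_2, k_2) = 0x361631
s_4 = Round(s_3, k_3) = 0x631A3D

0x631A3D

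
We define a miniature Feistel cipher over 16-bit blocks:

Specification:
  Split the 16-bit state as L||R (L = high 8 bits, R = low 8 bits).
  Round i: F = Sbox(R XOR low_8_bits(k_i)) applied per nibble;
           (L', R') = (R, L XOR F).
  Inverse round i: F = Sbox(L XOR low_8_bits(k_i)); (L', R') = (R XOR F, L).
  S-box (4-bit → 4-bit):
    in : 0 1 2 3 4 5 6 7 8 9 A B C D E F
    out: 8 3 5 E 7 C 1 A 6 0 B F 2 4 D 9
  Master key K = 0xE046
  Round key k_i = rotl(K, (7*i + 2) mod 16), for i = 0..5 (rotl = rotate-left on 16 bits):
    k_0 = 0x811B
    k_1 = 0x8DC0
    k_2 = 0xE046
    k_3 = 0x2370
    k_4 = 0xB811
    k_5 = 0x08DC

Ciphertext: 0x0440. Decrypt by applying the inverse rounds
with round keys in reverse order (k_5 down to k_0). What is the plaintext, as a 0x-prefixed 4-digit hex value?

0x1540

s_0 = ciphertext = 0x0440
s_1 = InvRound(s_0, k_5) = 0x0604
s_2 = InvRound(s_1, k_4) = 0x3E06
s_3 = InvRound(s_2, k_3) = 0x7B3E
s_4 = InvRound(s_3, k_2) = 0xDA7B
s_5 = InvRound(s_4, k_1) = 0x40DA
s_6 = InvRound(s_5, k_0) = 0x1540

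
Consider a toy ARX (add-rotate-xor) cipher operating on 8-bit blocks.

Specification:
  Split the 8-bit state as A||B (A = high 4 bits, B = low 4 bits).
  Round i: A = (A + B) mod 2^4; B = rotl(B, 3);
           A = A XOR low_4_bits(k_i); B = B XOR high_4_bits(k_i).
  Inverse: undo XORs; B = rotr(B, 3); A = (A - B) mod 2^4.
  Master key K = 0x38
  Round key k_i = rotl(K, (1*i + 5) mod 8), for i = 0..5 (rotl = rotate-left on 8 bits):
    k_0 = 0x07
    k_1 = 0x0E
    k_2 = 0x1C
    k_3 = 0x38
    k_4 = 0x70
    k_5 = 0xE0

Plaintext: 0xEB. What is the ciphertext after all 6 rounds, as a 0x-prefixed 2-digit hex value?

0x45

s_0 = plaintext = 0xEB
s_1 = Round(s_0, k_0) = 0xED
s_2 = Round(s_1, k_1) = 0x5E
s_3 = Round(s_2, k_2) = 0xF6
s_4 = Round(s_3, k_3) = 0xD0
s_5 = Round(s_4, k_4) = 0xD7
s_6 = Round(s_5, k_5) = 0x45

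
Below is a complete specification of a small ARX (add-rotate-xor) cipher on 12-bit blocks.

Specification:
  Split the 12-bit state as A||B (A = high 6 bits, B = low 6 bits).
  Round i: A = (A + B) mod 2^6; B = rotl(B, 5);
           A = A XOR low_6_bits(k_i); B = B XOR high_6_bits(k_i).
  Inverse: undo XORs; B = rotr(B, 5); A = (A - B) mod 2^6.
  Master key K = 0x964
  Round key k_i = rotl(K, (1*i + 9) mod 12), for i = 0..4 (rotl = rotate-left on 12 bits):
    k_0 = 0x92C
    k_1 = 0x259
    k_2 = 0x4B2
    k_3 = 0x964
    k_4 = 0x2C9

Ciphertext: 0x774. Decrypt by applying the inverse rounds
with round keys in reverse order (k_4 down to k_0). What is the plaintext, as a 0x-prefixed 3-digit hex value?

s_0 = ciphertext = 0x774
s_1 = InvRound(s_0, k_4) = 0x57F
s_2 = InvRound(s_1, k_3) = 0xF74
s_3 = InvRound(s_2, k_2) = 0x08D
s_4 = InvRound(s_3, k_1) = 0x4C8
s_5 = InvRound(s_4, k_0) = 0x999

0x999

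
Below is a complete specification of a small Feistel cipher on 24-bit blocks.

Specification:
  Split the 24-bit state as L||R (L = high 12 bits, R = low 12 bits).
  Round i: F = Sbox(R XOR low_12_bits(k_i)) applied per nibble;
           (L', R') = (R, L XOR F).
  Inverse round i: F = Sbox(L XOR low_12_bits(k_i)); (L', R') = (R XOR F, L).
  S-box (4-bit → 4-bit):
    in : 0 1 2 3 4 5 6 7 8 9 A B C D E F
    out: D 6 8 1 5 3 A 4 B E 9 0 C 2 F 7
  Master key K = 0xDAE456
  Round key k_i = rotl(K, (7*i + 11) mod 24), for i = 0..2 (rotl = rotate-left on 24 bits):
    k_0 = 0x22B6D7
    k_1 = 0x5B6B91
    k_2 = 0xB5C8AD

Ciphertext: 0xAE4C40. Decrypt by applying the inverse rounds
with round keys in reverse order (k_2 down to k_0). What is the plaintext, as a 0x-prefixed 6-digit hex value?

0x4ABD53

s_0 = ciphertext = 0xAE4C40
s_1 = InvRound(s_0, k_2) = 0x41EAE4
s_2 = InvRound(s_1, k_1) = 0xD5341E
s_3 = InvRound(s_2, k_0) = 0x4ABD53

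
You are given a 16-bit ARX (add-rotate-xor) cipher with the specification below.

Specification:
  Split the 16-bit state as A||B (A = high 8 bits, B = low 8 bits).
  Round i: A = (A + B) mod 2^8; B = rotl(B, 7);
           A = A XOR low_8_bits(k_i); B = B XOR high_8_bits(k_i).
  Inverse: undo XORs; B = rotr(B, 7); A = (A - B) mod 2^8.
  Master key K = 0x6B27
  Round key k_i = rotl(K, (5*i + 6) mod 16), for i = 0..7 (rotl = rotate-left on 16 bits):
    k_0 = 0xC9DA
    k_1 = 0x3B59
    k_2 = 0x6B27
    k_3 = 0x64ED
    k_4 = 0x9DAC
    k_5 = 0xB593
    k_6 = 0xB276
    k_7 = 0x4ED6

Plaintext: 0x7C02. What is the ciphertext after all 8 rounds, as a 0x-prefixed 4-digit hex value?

0xC2A9

s_0 = plaintext = 0x7C02
s_1 = Round(s_0, k_0) = 0xA4C8
s_2 = Round(s_1, k_1) = 0x355F
s_3 = Round(s_2, k_2) = 0xB3C4
s_4 = Round(s_3, k_3) = 0x9A06
s_5 = Round(s_4, k_4) = 0x0C9E
s_6 = Round(s_5, k_5) = 0x39FA
s_7 = Round(s_6, k_6) = 0x45CF
s_8 = Round(s_7, k_7) = 0xC2A9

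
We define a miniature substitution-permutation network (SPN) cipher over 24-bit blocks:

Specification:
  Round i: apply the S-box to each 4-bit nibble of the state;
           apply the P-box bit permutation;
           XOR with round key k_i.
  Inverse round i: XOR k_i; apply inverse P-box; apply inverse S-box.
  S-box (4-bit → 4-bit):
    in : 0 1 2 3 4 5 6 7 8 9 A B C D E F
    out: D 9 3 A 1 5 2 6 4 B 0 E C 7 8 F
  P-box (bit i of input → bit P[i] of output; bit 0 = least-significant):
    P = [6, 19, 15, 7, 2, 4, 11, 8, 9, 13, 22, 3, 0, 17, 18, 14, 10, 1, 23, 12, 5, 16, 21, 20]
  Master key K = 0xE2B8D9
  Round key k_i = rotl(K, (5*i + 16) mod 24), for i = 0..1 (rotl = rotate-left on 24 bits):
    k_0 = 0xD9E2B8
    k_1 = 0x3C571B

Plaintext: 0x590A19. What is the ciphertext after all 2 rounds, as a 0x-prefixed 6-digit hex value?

0xC3BBFF

s_0 = plaintext = 0x590A19
s_1 = Round(s_0, k_0) = 0xF5B75F
s_2 = Round(s_1, k_1) = 0xC3BBFF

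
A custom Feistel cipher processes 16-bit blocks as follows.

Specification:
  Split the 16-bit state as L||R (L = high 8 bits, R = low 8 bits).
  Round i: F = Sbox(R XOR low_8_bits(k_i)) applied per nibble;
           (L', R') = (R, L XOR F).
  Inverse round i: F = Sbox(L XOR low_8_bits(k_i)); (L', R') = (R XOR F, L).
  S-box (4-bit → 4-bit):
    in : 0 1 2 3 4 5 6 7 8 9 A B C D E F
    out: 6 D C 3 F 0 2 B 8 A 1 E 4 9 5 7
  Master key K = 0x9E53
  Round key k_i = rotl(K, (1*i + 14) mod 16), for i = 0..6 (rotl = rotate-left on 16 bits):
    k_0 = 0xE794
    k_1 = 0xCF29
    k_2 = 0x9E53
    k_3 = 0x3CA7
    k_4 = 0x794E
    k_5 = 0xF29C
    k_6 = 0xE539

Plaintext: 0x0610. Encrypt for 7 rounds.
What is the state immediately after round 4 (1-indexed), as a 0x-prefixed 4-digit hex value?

0x89C3

s_0 = plaintext = 0x0610
s_1 = Round(s_0, k_0) = 0x1089
s_2 = Round(s_1, k_1) = 0x8906
s_3 = Round(s_2, k_2) = 0x0689
s_4 = Round(s_3, k_3) = 0x89C3
s_5 = Round(s_4, k_4) = 0xC300
s_6 = Round(s_5, k_5) = 0x0067
s_7 = Round(s_6, k_6) = 0x6705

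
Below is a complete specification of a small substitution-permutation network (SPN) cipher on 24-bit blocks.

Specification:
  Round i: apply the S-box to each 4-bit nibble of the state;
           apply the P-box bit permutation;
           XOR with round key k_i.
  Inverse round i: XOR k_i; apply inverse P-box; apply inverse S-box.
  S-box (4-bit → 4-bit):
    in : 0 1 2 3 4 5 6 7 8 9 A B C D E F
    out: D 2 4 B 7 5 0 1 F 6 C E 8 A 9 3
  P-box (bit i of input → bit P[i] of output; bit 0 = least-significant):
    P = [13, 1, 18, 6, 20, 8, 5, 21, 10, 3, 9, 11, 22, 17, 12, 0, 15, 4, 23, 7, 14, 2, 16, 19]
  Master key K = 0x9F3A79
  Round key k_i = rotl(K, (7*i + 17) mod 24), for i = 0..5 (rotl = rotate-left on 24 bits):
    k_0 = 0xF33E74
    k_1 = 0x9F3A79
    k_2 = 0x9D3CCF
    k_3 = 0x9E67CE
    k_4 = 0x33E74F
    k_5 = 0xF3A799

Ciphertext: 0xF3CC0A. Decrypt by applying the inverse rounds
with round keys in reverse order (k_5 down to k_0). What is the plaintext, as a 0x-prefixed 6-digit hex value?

s_0 = ciphertext = 0xF3CC0A
s_1 = InvRound(s_0, k_5) = 0x7DCA1F
s_2 = InvRound(s_1, k_4) = 0xC1FE10
s_3 = InvRound(s_2, k_3) = 0xB34DFB
s_4 = InvRound(s_3, k_2) = 0x3196B5
s_5 = InvRound(s_4, k_1) = 0xD013C0
s_6 = InvRound(s_5, k_0) = 0x9D1EB7

0x9D1EB7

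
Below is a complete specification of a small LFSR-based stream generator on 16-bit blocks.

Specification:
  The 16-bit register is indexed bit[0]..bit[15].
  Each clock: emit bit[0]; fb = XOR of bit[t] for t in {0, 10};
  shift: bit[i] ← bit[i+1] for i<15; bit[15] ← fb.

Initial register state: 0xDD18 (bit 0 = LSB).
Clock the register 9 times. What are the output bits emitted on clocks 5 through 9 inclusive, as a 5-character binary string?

reg_0 = 0xDD18
clock 1: out=0, reg = 0xEE8C
clock 2: out=0, reg = 0xF746
clock 3: out=0, reg = 0xFBA3
clock 4: out=1, reg = 0xFDD1
clock 5: out=1, reg = 0x7EE8
clock 6: out=0, reg = 0xBF74
clock 7: out=0, reg = 0xDFBA
clock 8: out=0, reg = 0xEFDD
clock 9: out=1, reg = 0x77EE

10001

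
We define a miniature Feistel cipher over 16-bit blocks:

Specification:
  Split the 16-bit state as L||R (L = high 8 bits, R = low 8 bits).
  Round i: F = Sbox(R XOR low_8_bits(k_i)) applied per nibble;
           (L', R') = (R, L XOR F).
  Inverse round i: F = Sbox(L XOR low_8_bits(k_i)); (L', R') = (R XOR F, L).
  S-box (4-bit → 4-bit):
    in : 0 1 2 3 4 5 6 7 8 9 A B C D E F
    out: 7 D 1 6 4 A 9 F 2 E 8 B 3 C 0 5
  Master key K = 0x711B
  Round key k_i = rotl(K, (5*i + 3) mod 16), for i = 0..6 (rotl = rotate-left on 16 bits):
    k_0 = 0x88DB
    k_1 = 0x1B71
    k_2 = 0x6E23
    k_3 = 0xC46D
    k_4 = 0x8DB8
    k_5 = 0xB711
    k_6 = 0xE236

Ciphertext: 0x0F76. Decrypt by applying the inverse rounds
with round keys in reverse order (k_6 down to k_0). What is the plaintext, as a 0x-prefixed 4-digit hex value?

s_0 = ciphertext = 0x0F76
s_1 = InvRound(s_0, k_6) = 0x180F
s_2 = InvRound(s_1, k_5) = 0x7118
s_3 = InvRound(s_2, k_4) = 0x2671
s_4 = InvRound(s_3, k_3) = 0x3A26
s_5 = InvRound(s_4, k_2) = 0xF83A
s_6 = InvRound(s_5, k_1) = 0x14F8
s_7 = InvRound(s_6, k_0) = 0xCD14

0xCD14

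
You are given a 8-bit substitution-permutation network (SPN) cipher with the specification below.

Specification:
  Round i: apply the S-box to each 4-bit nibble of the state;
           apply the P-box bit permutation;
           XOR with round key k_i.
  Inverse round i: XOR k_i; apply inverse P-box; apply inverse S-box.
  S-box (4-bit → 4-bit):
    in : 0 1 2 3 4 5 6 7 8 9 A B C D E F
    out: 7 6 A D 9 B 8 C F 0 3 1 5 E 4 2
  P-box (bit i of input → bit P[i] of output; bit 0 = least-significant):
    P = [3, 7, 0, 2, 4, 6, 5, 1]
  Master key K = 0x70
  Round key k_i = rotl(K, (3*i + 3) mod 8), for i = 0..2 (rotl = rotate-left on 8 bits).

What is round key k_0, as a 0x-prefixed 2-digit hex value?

0x83

K = 0x70
k_0 = rotl(K, (3*0+3) mod 8) = rotl(K, 3) = 0x83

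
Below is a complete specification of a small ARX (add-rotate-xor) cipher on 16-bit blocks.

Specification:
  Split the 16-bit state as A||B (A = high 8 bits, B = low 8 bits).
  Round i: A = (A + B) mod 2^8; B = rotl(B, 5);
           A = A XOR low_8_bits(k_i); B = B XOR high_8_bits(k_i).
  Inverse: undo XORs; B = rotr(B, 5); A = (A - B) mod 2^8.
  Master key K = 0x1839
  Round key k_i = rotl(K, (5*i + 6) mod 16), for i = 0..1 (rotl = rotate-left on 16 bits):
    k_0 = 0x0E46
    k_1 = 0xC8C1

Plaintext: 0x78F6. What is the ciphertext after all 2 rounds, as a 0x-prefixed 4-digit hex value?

0x39D2

s_0 = plaintext = 0x78F6
s_1 = Round(s_0, k_0) = 0x28D0
s_2 = Round(s_1, k_1) = 0x39D2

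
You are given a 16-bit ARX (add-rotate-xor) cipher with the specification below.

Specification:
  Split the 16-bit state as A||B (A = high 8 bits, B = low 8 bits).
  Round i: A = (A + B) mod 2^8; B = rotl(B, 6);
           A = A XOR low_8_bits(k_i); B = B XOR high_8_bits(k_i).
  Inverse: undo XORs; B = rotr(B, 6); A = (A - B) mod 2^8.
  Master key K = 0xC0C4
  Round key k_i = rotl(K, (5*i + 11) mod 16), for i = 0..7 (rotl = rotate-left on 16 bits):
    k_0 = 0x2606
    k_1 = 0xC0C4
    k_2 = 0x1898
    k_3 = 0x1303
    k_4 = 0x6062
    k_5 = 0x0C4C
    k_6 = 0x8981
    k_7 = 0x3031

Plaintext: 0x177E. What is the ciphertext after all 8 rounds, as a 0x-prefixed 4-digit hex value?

s_0 = plaintext = 0x177E
s_1 = Round(s_0, k_0) = 0x93B9
s_2 = Round(s_1, k_1) = 0x88AE
s_3 = Round(s_2, k_2) = 0xAEB3
s_4 = Round(s_3, k_3) = 0x62FF
s_5 = Round(s_4, k_4) = 0x039F
s_6 = Round(s_5, k_5) = 0xEEEB
s_7 = Round(s_6, k_6) = 0x5873
s_8 = Round(s_7, k_7) = 0xFAEC

0xFAEC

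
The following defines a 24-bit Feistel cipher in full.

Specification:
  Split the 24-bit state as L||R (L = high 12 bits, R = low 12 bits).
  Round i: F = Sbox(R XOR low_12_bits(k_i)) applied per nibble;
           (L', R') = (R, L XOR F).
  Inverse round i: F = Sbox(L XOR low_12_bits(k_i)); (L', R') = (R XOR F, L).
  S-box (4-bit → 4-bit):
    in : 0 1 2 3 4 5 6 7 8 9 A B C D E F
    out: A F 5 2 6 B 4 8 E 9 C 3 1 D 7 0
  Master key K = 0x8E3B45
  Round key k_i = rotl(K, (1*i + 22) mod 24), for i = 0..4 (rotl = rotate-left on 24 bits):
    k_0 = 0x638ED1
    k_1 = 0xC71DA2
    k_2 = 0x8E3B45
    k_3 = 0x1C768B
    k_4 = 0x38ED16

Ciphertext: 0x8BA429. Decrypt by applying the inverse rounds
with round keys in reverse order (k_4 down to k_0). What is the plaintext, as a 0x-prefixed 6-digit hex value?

0xD1A670

s_0 = ciphertext = 0x8BA429
s_1 = InvRound(s_0, k_4) = 0xFE88BA
s_2 = InvRound(s_1, k_3) = 0x1F8FE8
s_3 = InvRound(s_2, k_2) = 0x3D51F8
s_4 = InvRound(s_3, k_1) = 0x6703D5
s_5 = InvRound(s_4, k_0) = 0xD1A670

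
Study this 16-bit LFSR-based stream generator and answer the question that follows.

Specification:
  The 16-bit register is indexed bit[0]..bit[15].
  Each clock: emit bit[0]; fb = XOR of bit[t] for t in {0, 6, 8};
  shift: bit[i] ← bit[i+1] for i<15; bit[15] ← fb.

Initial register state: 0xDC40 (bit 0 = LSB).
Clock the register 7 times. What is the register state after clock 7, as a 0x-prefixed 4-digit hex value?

0xDBB8

reg_0 = 0xDC40
clock 1: out=0, reg = 0xEE20
clock 2: out=0, reg = 0x7710
clock 3: out=0, reg = 0xBB88
clock 4: out=0, reg = 0xDDC4
clock 5: out=0, reg = 0x6EE2
clock 6: out=0, reg = 0xB771
clock 7: out=1, reg = 0xDBB8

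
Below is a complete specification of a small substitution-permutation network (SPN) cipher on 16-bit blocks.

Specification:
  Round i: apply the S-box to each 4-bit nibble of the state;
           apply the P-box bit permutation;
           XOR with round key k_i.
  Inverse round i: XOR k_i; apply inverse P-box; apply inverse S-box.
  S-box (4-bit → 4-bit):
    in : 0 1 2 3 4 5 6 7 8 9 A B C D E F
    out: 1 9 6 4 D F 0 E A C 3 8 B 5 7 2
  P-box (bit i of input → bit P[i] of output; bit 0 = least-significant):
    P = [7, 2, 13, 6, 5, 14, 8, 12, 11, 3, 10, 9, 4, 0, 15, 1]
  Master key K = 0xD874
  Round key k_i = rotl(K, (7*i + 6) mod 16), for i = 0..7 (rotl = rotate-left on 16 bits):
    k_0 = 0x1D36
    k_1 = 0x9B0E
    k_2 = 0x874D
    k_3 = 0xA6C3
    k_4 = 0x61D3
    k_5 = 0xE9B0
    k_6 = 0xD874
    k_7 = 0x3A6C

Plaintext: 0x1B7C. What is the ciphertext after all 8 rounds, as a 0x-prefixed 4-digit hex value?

0x21CF

s_0 = plaintext = 0x1B7C
s_1 = Round(s_0, k_0) = 0x4EE0
s_2 = Round(s_1, k_1) = 0x56B4
s_3 = Round(s_2, k_2) = 0x379E
s_4 = Round(s_3, k_3) = 0x114F
s_5 = Round(s_4, k_4) = 0x7AE5
s_6 = Round(s_5, k_5) = 0x005F
s_7 = Round(s_6, k_6) = 0x8140
s_8 = Round(s_7, k_7) = 0x21CF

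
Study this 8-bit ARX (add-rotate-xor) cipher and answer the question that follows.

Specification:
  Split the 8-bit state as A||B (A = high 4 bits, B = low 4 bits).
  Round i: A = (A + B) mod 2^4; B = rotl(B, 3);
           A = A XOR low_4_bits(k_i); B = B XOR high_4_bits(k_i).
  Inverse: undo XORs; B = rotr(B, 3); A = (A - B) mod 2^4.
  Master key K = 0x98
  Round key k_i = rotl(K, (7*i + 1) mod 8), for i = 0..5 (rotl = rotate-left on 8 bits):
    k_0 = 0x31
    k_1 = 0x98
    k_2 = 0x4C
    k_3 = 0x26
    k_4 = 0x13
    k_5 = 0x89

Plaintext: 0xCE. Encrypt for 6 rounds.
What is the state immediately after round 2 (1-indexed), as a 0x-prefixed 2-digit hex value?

s_0 = plaintext = 0xCE
s_1 = Round(s_0, k_0) = 0xB4
s_2 = Round(s_1, k_1) = 0x7B
s_3 = Round(s_2, k_2) = 0xE9
s_4 = Round(s_3, k_3) = 0x1E
s_5 = Round(s_4, k_4) = 0xC6
s_6 = Round(s_5, k_5) = 0xBB

0x7B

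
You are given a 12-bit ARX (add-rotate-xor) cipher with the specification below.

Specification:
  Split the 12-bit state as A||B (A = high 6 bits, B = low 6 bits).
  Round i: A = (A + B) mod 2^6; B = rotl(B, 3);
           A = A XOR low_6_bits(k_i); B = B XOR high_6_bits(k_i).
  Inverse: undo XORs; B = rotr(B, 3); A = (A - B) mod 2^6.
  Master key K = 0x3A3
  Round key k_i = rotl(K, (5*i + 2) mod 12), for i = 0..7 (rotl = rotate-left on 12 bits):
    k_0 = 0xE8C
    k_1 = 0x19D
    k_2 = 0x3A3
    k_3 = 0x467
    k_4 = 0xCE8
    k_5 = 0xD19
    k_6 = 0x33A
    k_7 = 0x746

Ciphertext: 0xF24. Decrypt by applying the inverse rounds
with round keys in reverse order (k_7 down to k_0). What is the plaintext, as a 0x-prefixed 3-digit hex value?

s_0 = ciphertext = 0xF24
s_1 = InvRound(s_0, k_7) = 0xACF
s_2 = InvRound(s_1, k_6) = 0xE58
s_3 = InvRound(s_2, k_5) = 0xEE5
s_4 = InvRound(s_3, k_4) = 0x872
s_5 = InvRound(s_4, k_3) = 0xA9C
s_6 = InvRound(s_5, k_2) = 0xDD2
s_7 = InvRound(s_6, k_1) = 0x222
s_8 = InvRound(s_7, k_0) = 0x043

0x043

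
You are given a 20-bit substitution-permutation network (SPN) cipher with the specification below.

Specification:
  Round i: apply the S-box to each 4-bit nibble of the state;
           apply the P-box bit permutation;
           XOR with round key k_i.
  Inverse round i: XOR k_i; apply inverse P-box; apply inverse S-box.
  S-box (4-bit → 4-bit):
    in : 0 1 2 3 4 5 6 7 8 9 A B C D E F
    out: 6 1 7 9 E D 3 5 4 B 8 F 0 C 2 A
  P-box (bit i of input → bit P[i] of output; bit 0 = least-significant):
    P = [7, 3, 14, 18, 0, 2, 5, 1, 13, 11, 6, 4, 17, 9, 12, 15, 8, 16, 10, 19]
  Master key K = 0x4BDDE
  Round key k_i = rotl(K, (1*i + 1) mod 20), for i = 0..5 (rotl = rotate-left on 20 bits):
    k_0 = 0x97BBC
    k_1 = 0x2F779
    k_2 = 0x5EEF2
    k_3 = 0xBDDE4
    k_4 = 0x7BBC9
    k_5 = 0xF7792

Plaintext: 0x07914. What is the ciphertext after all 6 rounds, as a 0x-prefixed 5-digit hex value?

0x5C35A

s_0 = plaintext = 0x07914
s_1 = Round(s_0, k_0) = 0xE07A5
s_2 = Round(s_1, k_1) = 0x785BB
s_3 = Round(s_2, k_2) = 0x19B0D
s_4 = Round(s_3, k_3) = 0xD3690
s_5 = Round(s_4, k_4) = 0xD57C6
s_6 = Round(s_5, k_5) = 0x5C35A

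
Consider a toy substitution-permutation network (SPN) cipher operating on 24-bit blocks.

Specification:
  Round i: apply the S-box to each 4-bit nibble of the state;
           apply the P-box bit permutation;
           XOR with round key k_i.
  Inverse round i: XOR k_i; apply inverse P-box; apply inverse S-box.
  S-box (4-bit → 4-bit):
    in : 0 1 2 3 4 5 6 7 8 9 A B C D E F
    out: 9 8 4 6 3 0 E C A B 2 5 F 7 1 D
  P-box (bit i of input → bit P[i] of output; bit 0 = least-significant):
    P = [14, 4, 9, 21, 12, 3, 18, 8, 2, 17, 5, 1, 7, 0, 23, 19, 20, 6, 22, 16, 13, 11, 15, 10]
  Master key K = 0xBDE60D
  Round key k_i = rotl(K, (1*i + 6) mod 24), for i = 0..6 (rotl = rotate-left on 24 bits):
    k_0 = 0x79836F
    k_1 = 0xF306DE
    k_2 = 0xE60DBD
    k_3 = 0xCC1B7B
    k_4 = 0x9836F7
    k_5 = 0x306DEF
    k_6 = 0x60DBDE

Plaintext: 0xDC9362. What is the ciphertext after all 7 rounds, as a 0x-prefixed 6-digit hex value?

0x249E14

s_0 = plaintext = 0xDC9362
s_1 = Round(s_0, k_0) = 0x262886
s_2 = Round(s_1, k_1) = 0x108584
s_3 = Round(s_2, k_2) = 0xFF48A4
s_4 = Round(s_3, k_3) = 0x9FFFE0
s_5 = Round(s_4, k_4) = 0x614A51
s_6 = Round(s_5, k_5) = 0x13E16E
s_7 = Round(s_6, k_6) = 0x249E14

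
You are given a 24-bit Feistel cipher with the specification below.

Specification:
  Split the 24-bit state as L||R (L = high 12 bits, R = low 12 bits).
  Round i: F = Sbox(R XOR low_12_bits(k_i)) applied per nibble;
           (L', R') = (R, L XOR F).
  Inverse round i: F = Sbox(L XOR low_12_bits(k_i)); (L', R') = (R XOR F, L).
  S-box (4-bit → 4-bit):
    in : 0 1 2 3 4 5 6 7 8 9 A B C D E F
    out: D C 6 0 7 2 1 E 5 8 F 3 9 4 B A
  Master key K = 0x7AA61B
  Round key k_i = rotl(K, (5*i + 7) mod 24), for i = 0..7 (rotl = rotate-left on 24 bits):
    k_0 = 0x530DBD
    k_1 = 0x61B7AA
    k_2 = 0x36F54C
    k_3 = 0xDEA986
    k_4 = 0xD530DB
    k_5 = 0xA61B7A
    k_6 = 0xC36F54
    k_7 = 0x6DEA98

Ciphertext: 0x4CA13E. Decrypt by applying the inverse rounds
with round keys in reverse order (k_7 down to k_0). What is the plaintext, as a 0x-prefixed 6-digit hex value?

0x33A9FA

s_0 = ciphertext = 0x4CA13E
s_1 = InvRound(s_0, k_7) = 0xA184CA
s_2 = InvRound(s_1, k_6) = 0x6B3A18
s_3 = InvRound(s_2, k_5) = 0xE806B3
s_4 = InvRound(s_3, k_4) = 0xD90E80
s_5 = InvRound(s_4, k_3) = 0x941D90
s_6 = InvRound(s_5, k_2) = 0x444941
s_7 = InvRound(s_6, k_1) = 0x9FA444
s_8 = InvRound(s_7, k_0) = 0x33A9FA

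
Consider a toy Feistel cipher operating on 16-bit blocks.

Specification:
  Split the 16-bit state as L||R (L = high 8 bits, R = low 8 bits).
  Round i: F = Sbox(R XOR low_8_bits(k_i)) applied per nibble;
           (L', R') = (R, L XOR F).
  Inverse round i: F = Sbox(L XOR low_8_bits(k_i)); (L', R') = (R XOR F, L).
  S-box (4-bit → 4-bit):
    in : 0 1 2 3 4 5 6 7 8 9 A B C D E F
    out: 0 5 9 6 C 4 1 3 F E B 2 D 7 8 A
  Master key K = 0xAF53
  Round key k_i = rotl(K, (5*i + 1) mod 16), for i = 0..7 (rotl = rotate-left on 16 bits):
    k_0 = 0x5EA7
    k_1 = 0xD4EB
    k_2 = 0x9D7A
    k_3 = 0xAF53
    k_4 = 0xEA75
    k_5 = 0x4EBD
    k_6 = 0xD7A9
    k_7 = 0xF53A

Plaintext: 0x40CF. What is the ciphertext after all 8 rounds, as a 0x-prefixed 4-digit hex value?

s_0 = plaintext = 0x40CF
s_1 = Round(s_0, k_0) = 0xCF5F
s_2 = Round(s_1, k_1) = 0x5FE3
s_3 = Round(s_2, k_2) = 0xE3B1
s_4 = Round(s_3, k_3) = 0xB16A
s_5 = Round(s_4, k_4) = 0x6AEB
s_6 = Round(s_5, k_5) = 0xEB2B
s_7 = Round(s_6, k_6) = 0x2B12
s_8 = Round(s_7, k_7) = 0x12B4

0x12B4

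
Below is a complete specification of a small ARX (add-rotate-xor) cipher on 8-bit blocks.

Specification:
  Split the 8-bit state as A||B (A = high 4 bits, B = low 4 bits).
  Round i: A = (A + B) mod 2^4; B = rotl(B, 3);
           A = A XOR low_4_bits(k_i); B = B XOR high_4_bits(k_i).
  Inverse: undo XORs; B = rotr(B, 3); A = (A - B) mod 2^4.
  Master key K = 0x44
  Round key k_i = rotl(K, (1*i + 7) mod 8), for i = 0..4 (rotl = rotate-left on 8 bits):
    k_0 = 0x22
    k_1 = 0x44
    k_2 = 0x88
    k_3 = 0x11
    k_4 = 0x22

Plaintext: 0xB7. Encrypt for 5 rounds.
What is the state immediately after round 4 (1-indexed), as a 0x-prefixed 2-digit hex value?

0x87

s_0 = plaintext = 0xB7
s_1 = Round(s_0, k_0) = 0x09
s_2 = Round(s_1, k_1) = 0xD8
s_3 = Round(s_2, k_2) = 0xDC
s_4 = Round(s_3, k_3) = 0x87
s_5 = Round(s_4, k_4) = 0xD9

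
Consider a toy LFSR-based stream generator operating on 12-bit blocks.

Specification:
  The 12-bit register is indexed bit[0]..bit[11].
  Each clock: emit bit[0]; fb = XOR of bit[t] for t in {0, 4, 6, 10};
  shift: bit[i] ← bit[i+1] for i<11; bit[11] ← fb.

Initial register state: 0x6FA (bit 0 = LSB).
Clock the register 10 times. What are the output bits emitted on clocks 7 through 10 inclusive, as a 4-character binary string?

1101

reg_0 = 0x6FA
clock 1: out=0, reg = 0xB7D
clock 2: out=1, reg = 0xDBE
clock 3: out=0, reg = 0x6DF
clock 4: out=1, reg = 0x36F
clock 5: out=1, reg = 0x1B7
clock 6: out=1, reg = 0x0DB
clock 7: out=1, reg = 0x86D
clock 8: out=1, reg = 0x436
clock 9: out=0, reg = 0x21B
clock 10: out=1, reg = 0x10D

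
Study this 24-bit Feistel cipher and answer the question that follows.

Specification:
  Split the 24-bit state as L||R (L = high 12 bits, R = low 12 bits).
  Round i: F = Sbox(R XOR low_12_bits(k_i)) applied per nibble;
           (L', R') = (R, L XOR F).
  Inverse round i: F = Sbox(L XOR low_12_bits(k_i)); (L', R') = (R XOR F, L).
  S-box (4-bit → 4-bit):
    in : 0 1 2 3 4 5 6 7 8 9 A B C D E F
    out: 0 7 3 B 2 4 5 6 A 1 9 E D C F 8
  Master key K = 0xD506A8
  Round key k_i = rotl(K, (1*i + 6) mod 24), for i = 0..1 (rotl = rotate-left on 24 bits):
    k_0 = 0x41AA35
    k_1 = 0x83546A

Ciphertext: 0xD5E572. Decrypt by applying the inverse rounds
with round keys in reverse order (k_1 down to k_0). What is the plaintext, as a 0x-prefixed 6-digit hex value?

0x2DA4C0

s_0 = ciphertext = 0xD5E572
s_1 = InvRound(s_0, k_1) = 0x4C0D5E
s_2 = InvRound(s_1, k_0) = 0x2DA4C0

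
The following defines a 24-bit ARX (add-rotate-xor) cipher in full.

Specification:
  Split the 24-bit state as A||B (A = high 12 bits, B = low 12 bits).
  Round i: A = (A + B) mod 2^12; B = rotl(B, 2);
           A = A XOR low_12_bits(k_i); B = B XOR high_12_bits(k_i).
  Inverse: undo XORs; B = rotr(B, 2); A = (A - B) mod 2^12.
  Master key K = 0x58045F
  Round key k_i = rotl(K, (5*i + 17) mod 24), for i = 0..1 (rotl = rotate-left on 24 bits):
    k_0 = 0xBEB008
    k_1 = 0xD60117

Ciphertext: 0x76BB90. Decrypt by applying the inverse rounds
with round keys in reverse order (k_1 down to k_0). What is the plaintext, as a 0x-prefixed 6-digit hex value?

s_0 = ciphertext = 0x76BB90
s_1 = InvRound(s_0, k_1) = 0x4C01BC
s_2 = InvRound(s_1, k_0) = 0x633E95

0x633E95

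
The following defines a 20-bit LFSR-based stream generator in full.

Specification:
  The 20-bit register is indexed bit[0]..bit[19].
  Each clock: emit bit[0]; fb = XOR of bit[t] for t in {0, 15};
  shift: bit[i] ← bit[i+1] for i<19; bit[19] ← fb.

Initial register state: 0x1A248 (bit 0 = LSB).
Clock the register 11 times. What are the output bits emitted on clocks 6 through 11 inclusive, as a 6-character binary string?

reg_0 = 0x1A248
clock 1: out=0, reg = 0x8D124
clock 2: out=0, reg = 0xC6892
clock 3: out=0, reg = 0x63449
clock 4: out=1, reg = 0xB1A24
clock 5: out=0, reg = 0x58D12
clock 6: out=0, reg = 0xAC689
clock 7: out=1, reg = 0x56344
clock 8: out=0, reg = 0x2B1A2
clock 9: out=0, reg = 0x958D1
clock 10: out=1, reg = 0xCAC68
clock 11: out=0, reg = 0xE5634

010010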